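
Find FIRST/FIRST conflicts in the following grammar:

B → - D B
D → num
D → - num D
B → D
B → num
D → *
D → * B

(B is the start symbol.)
A FIRST/FIRST conflict occurs when two productions N → α and N → β for the same non-terminal have FIRST(α) ∩ FIRST(β) ≠ ∅ (with ε ∈ FIRST of a nullable right-hand side, so two nullable alternatives also conflict).

FIRST sets of the non-terminals at (or reachable through a nullable prefix from) the front of some alternative:
  FIRST(D) = { '*', '-', 'num' }

Productions for B:
  B → - D B: FIRST = { '-' }
  B → D: FIRST = { '*', '-', 'num' }
  B → num: FIRST = { 'num' }
Productions for D:
  D → num: FIRST = { 'num' }
  D → - num D: FIRST = { '-' }
  D → *: FIRST = { '*' }
  D → * B: FIRST = { '*' }

Conflict for B: B → - D B and B → D
  Overlap: { '-' }
Conflict for B: B → D and B → num
  Overlap: { 'num' }
Conflict for D: D → * and D → * B
  Overlap: { '*' }

Answer: Yes. B → '-' D B / B → D on { '-' }; B → D / B → num on { 'num' }; D → '*' / D → '*' B on { '*' }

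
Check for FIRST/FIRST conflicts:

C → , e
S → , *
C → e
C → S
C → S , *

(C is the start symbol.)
A FIRST/FIRST conflict occurs when two productions N → α and N → β for the same non-terminal have FIRST(α) ∩ FIRST(β) ≠ ∅ (with ε ∈ FIRST of a nullable right-hand side, so two nullable alternatives also conflict).

FIRST sets of the non-terminals at (or reachable through a nullable prefix from) the front of some alternative:
  FIRST(S) = { ',' }

Productions for C:
  C → , e: FIRST = { ',' }
  C → e: FIRST = { 'e' }
  C → S: FIRST = { ',' }
  C → S , *: FIRST = { ',' }
S has only one production, so no FIRST/FIRST conflict is possible there.

Conflict for C: C → , e and C → S
  Overlap: { ',' }
Conflict for C: C → , e and C → S , *
  Overlap: { ',' }
Conflict for C: C → S and C → S , *
  Overlap: { ',' }

Answer: Yes. C → ',' e / C → S on { ',' }; C → ',' e / C → S ',' '*' on { ',' }; C → S / C → S ',' '*' on { ',' }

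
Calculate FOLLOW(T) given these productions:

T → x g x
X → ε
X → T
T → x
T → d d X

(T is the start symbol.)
To compute FOLLOW(T), find every occurrence of T on a right-hand side N → α T β: add FIRST(β) \ {ε}, and if β is empty or nullable also add FOLLOW(N). Iterate to a fixed point.

T is the start symbol, so $ ∈ FOLLOW(T).
In X → T: T is at the end, add FOLLOW(X)

The FOLLOW sets referred to above (computed the same way, to a fixed point):
  FOLLOW(X) = { $ }

Taking the union: FOLLOW(T) = { $ }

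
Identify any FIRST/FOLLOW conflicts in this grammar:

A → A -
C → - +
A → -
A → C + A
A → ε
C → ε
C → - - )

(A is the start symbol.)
Yes. A → A '-' with FOLLOW(A) on { '-' }; A → '-' with FOLLOW(A) on { '-' }; A → C '+' A with FOLLOW(A) on { '-' }

Nullable non-terminals: A, C.
FIRST sets used below: FIRST(A) = { '+', '-', ε }, FIRST(C) = { '-', ε }

A: nullable alternative(s) A → ε; FOLLOW(A) = { $, '-' }
  A → A -: FIRST \ {ε} = { '+', '-' } — overlaps FOLLOW(A) on { '-' }: CONFLICT
  A → -: FIRST \ {ε} = { '-' } — overlaps FOLLOW(A) on { '-' }: CONFLICT
  A → C + A: FIRST \ {ε} = { '+', '-' } — overlaps FOLLOW(A) on { '-' }: CONFLICT
  A → ε: FIRST \ {ε} = { } — this is the only nullable alternative, skip

C: nullable alternative(s) C → ε; FOLLOW(C) = { '+' }
  C → - +: FIRST \ {ε} = { '-' } — disjoint from FOLLOW(C)
  C → ε: FIRST \ {ε} = { } — this is the only nullable alternative, skip
  C → - - ): FIRST \ {ε} = { '-' } — disjoint from FOLLOW(C)

So the grammar has 3 FIRST/FOLLOW conflicts (marked CONFLICT above).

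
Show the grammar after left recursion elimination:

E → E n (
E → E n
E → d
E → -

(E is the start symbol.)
E → d E'
E → - E'
E' → n ( E'
E' → n E'
E' → ε

E is directly left-recursive. The standard transformation for
  A → A α₁ | ... | A α_m | β₁ | ... | β_n
is
  A  → β₁ A' | ... | β_n A'
  A' → α₁ A' | ... | α_m A' | ε

E → d becomes E → d E'
E → - becomes E → - E'
E → E n ( becomes E' → n ( E'
E → E n becomes E' → n E'
Add E' → ε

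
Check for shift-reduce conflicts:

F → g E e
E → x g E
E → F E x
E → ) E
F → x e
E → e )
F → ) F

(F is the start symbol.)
Yes — I18: [F → ) F .] vs [E → . ) E]

Augment with F' → F and build the canonical LR(0) collection (I0 = CLOSURE({[F' → . F]}), then GOTO on every symbol after a dot until no new states appear). It has 20 states:
  I0: { [F → . ) F], [F → . g E e], [F → . x e], [F' → . F] }  — shift
  I1: { [F → ) . F], [F → . ) F], [F → . g E e], [F → . x e] }  — shift
  I2: { [F' → F .] }  — accept
  I3: { [E → . ) E], [E → . F E x], [E → . e )], [E → . x g E], [F → . ) F], [F → . g E e], [F → . x e], [F → g . E e] }  — shift
  I4: { [F → x . e] }  — shift
  I5: { [F → x e .] }  — reduce
  I6: { [E → ) . E], [E → . ) E], [E → . F E x], [E → . e )], [E → . x g E], [F → ) . F], [F → . ) F], [F → . g E e], [F → . x e] }  — shift
  I7: { [F → g E . e] }  — shift
  I8: { [E → . ) E], [E → . F E x], [E → . e )], [E → . x g E], [E → F . E x], [F → . ) F], [F → . g E e], [F → . x e] }  — shift
  I9: { [E → e . )] }  — shift
  I10: { [E → x . g E], [F → x . e] }  — shift
  I11: { [E → . ) E], [E → . F E x], [E → . e )], [E → . x g E], [E → x g . E], [F → . ) F], [F → . g E e], [F → . x e] }  — shift
  I12: { [E → x g E .] }  — reduce
  I13: { [E → e ) .] }  — reduce
  I14: { [E → F E . x] }  — shift
  I15: { [E → F E x .] }  — reduce
  I16: { [F → g E e .] }  — reduce
  I17: { [E → ) E .] }  — reduce
  I18: { [E → . ) E], [E → . F E x], [E → . e )], [E → . x g E], [E → F . E x], [F → ) F .], [F → . ) F], [F → . g E e], [F → . x e] }  — shift, reduce
  I19: { [F → ) F .] }  — reduce

I18 contains reduce item [F → ) F .] and shift items [E → . ) E], [E → . e )], [E → . x g E], [F → . ) F], [F → . g E e], [F → . x e] — shift-reduce conflict.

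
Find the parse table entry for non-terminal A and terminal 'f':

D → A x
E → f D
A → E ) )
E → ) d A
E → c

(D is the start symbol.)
A → E ) )

To find M[A, 'f'], we find productions for A where 'f' is in the predict set (PREDICT(N → α) = (FIRST(α) \ {ε}) ∪ (FOLLOW(N) if α ⇒* ε)).

Relevant sets:
  FIRST(E) = { ')', 'c', 'f' }

A → E ) ): PREDICT = { ')', 'c', 'f' }
  'f' is in predict set, so this production goes in M[A, 'f']

M[A, 'f'] = A → E ) )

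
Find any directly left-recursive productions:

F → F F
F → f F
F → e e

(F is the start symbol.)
F → F F: LEFT RECURSIVE (starts with F)
F → f F: starts with f
F → e e: starts with e

The grammar has direct left recursion on: F.

Answer: Yes, F is left-recursive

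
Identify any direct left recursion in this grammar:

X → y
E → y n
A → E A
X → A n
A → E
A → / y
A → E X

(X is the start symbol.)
No direct left recursion

X → y: starts with y
E → y n: starts with y
A → E A: starts with E
X → A n: starts with A
A → E: starts with E
A → / y: starts with '/'
A → E X: starts with E

No direct left recursion found.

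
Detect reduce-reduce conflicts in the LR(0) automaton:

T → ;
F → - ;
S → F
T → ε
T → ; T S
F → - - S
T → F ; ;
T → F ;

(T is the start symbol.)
A reduce-reduce conflict occurs when an LR(0) state has two complete items [A → α .] and [B → β .] — both call for a reduction, and with no lookahead the parser cannot choose between them.

Augment with T' → T and build the canonical LR(0) collection (I0 = CLOSURE({[T' → . T]}), then GOTO on every symbol after a dot until no new states appear). It has 13 states:
  I0: { [F → . - - S], [F → . - ;], [T → . ; T S], [T → . ;], [T → . F ; ;], [T → . F ;], [T → .], [T' → . T] }  — shift, reduce
  I1: { [F → - . - S], [F → - . ;] }  — shift
  I2: { [F → . - - S], [F → . - ;], [T → . ; T S], [T → . ;], [T → . F ; ;], [T → . F ;], [T → .], [T → ; . T S], [T → ; .] }  — shift, 2 reduces
  I3: { [T → F . ; ;], [T → F . ;] }  — shift
  I4: { [T' → T .] }  — accept
  I5: { [T → F ; . ;], [T → F ; .] }  — shift, reduce
  I6: { [T → F ; ; .] }  — reduce
  I7: { [F → . - - S], [F → . - ;], [S → . F], [T → ; T . S] }  — shift
  I8: { [S → F .] }  — reduce
  I9: { [T → ; T S .] }  — reduce
  I10: { [F → - - . S], [F → . - - S], [F → . - ;], [S → . F] }  — shift
  I11: { [F → - ; .] }  — reduce
  I12: { [F → - - S .] }  — reduce

I2 contains complete items [T → .], [T → ; .] — reduce-reduce conflict.

Answer: Yes — I2: [T → .] vs [T → ; .]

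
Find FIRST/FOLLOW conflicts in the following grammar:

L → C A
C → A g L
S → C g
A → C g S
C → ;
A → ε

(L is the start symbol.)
Yes. A → C g S with FOLLOW(A) on { ';', 'g' }

A FIRST/FOLLOW conflict occurs when a non-terminal N has a nullable alternative N → β (β ⇒* ε) and another alternative N → α with FIRST(α) ∩ FOLLOW(N) ≠ ∅: on such a lookahead the parser cannot decide between expanding α and letting N vanish via β.

Nullable non-terminals: A.
FIRST sets used below: FIRST(C) = { ';', 'g' }

A: nullable alternative(s) A → ε; FOLLOW(A) = { $, ';', 'g' }
  A → C g S: FIRST \ {ε} = { ';', 'g' } — overlaps FOLLOW(A) on { ';', 'g' }: CONFLICT
  A → ε: FIRST \ {ε} = { } — this is the only nullable alternative, skip

C, L, S have no nullable alternative, so no FIRST/FOLLOW check is needed there.

So the grammar has 1 FIRST/FOLLOW conflict (marked CONFLICT above).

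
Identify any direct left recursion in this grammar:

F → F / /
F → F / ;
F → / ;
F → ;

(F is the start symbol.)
Yes, F is left-recursive

F → F / /: LEFT RECURSIVE (starts with F)
F → F / ;: LEFT RECURSIVE (starts with F)
F → / ;: starts with '/'
F → ;: starts with ';'

The grammar has direct left recursion on: F.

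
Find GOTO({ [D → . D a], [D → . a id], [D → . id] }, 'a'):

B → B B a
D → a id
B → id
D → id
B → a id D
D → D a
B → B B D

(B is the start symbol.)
GOTO(I, 'a') = CLOSURE({ [A → αX.β] : [A → α.Xβ] ∈ I, X = 'a' })

Items with dot before 'a', with the dot advanced:
  [D → . a id] → [D → a . id]
Closure adds nothing (no advanced item has the dot before a non-terminal).

GOTO = { [D → a . id] }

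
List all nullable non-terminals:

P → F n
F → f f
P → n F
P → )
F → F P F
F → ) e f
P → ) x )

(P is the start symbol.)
A non-terminal is nullable if it can derive ε (the empty string): either it has an ε-production, or it has a production whose right-hand side consists entirely of nullable non-terminals.

There are no ε-productions, so no non-terminal can derive ε.
No non-terminals are nullable.

Answer: None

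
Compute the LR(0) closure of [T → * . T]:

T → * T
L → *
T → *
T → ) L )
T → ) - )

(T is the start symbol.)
Start with: [T → * . T]
  [T → * . T] has the dot before T: add [T → . * T], [T → . *], [T → . ) L )], [T → . ) - )]
No further items can be added.

CLOSURE = { [T → * . T], [T → . ) - )], [T → . ) L )], [T → . * T], [T → . *] }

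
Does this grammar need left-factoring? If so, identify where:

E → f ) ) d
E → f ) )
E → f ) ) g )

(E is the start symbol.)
Yes, E has productions with common prefix 'f ) )'

Left-factoring is needed when two productions for the same non-terminal
share a common prefix on the right-hand side.

Productions for E:
  E → f ) ) d
  E → f ) )
  E → f ) ) g )

Found common prefix 'f ) )' in productions for E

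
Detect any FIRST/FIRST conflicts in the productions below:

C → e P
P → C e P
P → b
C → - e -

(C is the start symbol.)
No FIRST/FIRST conflicts.

FIRST sets of the non-terminals at (or reachable through a nullable prefix from) the front of some alternative:
  FIRST(C) = { '-', 'e' }

Productions for C:
  C → e P: FIRST = { 'e' }
  C → - e -: FIRST = { '-' }
Productions for P:
  P → C e P: FIRST = { '-', 'e' }
  P → b: FIRST = { 'b' }

All alternatives of each non-terminal have pairwise disjoint FIRST sets.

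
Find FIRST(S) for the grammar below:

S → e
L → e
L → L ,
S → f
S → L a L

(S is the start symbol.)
To compute FIRST(S), examine every production with S on the left-hand side, reading each right-hand side left to right until a non-nullable symbol is reached.

FIRST sets of the other non-terminals involved (by the same procedure, iterated to a fixed point):
  FIRST(L) = { 'e' }

From S → e:
  - e is a terminal: add 'e' and stop
From S → f:
  - f is a terminal: add 'f' and stop
From S → L a L:
  - L is a non-terminal: add FIRST(L) \ {ε} = { 'e' }
    L is not nullable, so stop

Collecting: FIRST(S) = { 'e', 'f' }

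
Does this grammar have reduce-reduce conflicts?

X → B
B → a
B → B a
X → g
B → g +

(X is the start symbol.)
A reduce-reduce conflict occurs when an LR(0) state has two complete items [A → α .] and [B → β .] — both call for a reduction, and with no lookahead the parser cannot choose between them.

Augment with X' → X and build the canonical LR(0) collection (I0 = CLOSURE({[X' → . X]}), then GOTO on every symbol after a dot until no new states appear). It has 7 states:
  I0: { [B → . B a], [B → . a], [B → . g +], [X → . B], [X → . g], [X' → . X] }  — shift
  I1: { [B → B . a], [X → B .] }  — shift, reduce
  I2: { [X' → X .] }  — accept
  I3: { [B → a .] }  — reduce
  I4: { [B → g . +], [X → g .] }  — shift, reduce
  I5: { [B → g + .] }  — reduce
  I6: { [B → B a .] }  — reduce

No state contains more than one complete item.

Answer: No reduce-reduce conflicts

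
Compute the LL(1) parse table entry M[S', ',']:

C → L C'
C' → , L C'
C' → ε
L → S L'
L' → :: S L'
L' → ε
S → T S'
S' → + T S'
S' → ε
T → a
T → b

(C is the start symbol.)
To find M[S', ','], we find productions for S' where ',' is in the predict set (PREDICT(N → α) = (FIRST(α) \ {ε}) ∪ (FOLLOW(N) if α ⇒* ε)).

Relevant sets:
  FOLLOW(S') = { $, ',', '::' }

S' → + T S': PREDICT = { '+' }
S' → ε: PREDICT = { $, ',', '::' }
  ',' is in predict set, so this production goes in M[S', ',']

M[S', ','] = S' → ε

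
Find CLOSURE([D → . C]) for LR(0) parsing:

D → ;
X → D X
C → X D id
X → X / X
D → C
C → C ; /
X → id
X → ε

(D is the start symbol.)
To compute CLOSURE, for each item [A → α.Bβ] where B is a non-terminal, add [B → .γ] for all productions B → γ; repeat for the newly added items until nothing changes.

Start with: [D → . C]
  [D → . C] has the dot before C: add [C → . X D id], [C → . C ; /]
  [C → . X D id] has the dot before X: add [X → . D X], [X → . X / X], [X → . id], [X → .]
  [X → . D X] has the dot before D: add [D → . ;]
No further items can be added.

CLOSURE = { [C → . C ; /], [C → . X D id], [D → . ;], [D → . C], [X → . D X], [X → . X / X], [X → . id], [X → .] }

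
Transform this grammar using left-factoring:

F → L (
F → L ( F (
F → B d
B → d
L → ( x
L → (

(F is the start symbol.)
F → L ( F'
F' → ε
F' → F (
F → B d
B → d
L → ( L'
L' → x
L' → ε

Left-factoring transforms A → αβ₁ | αβ₂ into A → αA' and A' → β₁ | β₂
(α is the longest common prefix among the alternatives). Repeat until
no nonterminal has two alternatives with a common prefix.

Round 1: F has alternatives sharing prefix 'L ('. Introduce F': F → L ( F'
  Add: F' → ε
  Add: F' → F (

Round 2: L has alternatives sharing prefix '('. Introduce L': L → ( L'
  Add: L' → x
  Add: L' → ε

No remaining common prefixes — done.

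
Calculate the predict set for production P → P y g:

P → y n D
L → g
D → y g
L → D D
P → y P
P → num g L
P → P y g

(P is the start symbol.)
PREDICT(P → P y g) = (FIRST(RHS) \ {ε}) ∪ (FOLLOW(P) if ε ∈ FIRST(RHS), i.e. RHS ⇒* ε)
FIRST(P) = { 'num', 'y' }
FIRST(P y g) = { 'num', 'y' }
ε ∉ FIRST(P y g), so FOLLOW(P) is not added.
PREDICT(P → P y g) = { 'num', 'y' }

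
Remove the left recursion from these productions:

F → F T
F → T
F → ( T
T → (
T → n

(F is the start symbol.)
F → T F'
F → ( T F'
F' → T F'
F' → ε
T → (
T → n

F is directly left-recursive. The standard transformation for
  A → A α₁ | ... | A α_m | β₁ | ... | β_n
is
  A  → β₁ A' | ... | β_n A'
  A' → α₁ A' | ... | α_m A' | ε

F → T becomes F → T F'
F → ( T becomes F → ( T F'
F → F T becomes F' → T F'
Add F' → ε

Productions for other non-terminals are unchanged:
  T → (
  T → n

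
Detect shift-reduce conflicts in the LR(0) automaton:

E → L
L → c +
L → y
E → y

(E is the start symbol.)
No shift-reduce conflicts

Augment with E' → E and build the canonical LR(0) collection (I0 = CLOSURE({[E' → . E]}), then GOTO on every symbol after a dot until no new states appear). It has 6 states:
  I0: { [E → . L], [E → . y], [E' → . E], [L → . c +], [L → . y] }  — shift
  I1: { [E' → E .] }  — accept
  I2: { [E → L .] }  — reduce
  I3: { [L → c . +] }  — shift
  I4: { [E → y .], [L → y .] }  — 2 reduces
  I5: { [L → c + .] }  — reduce

No state contains both a complete item and a shift item.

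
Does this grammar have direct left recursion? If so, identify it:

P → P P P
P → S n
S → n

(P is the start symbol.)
Yes, P is left-recursive

P → P P P: LEFT RECURSIVE (starts with P)
P → S n: starts with S
S → n: starts with n

The grammar has direct left recursion on: P.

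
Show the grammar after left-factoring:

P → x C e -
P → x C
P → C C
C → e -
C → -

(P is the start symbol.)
Left-factoring transforms A → αβ₁ | αβ₂ into A → αA' and A' → β₁ | β₂
(α is the longest common prefix among the alternatives). Repeat until
no nonterminal has two alternatives with a common prefix.

Round 1: P has alternatives sharing prefix 'x C'. Introduce P': P → x C P'
  Add: P' → e -
  Add: P' → ε

No remaining common prefixes — done.

Resulting grammar:
P → x C P'
P' → e -
P' → ε
P → C C
C → e -
C → -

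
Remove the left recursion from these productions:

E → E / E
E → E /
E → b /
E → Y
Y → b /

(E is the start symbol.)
E → b / E'
E → Y E'
E' → / E E'
E' → / E'
E' → ε
Y → b /

E is directly left-recursive. The standard transformation for
  A → A α₁ | ... | A α_m | β₁ | ... | β_n
is
  A  → β₁ A' | ... | β_n A'
  A' → α₁ A' | ... | α_m A' | ε

E → b / becomes E → b / E'
E → Y becomes E → Y E'
E → E / E becomes E' → / E E'
E → E / becomes E' → / E'
Add E' → ε

Productions for other non-terminals are unchanged:
  Y → b /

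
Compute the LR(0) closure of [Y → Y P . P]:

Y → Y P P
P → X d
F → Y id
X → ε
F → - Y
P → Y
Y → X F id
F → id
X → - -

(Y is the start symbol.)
To compute CLOSURE, for each item [A → α.Bβ] where B is a non-terminal, add [B → .γ] for all productions B → γ; repeat for the newly added items until nothing changes.

Start with: [Y → Y P . P]
  [Y → Y P . P] has the dot before P: add [P → . X d], [P → . Y]
  [P → . X d] has the dot before X: add [X → .], [X → . - -]
  [P → . Y] has the dot before Y: add [Y → . Y P P], [Y → . X F id]
No further items can be added.

CLOSURE = { [P → . X d], [P → . Y], [X → . - -], [X → .], [Y → . X F id], [Y → . Y P P], [Y → Y P . P] }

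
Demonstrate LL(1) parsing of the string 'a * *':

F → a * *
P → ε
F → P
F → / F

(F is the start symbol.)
LL(1) parsing maintains a stack (initially the start symbol over $) and the input. At each step: if the stack top is a terminal, match it against the current input token; if it is a non-terminal N, replace it with the RHS of M[N, lookahead] (the unique production whose predict set contains the lookahead).

Stack is shown with the top on the left.

Stack    Input    Action
------------------------
F $      a * * $  output F → a * *
a * * $  a * * $  match 'a'
* * $    * * $    match '*'
* $      * $      match '*'
$        $        accept

The string is accepted.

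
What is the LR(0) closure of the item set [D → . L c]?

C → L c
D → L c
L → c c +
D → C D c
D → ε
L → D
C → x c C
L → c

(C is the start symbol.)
{ [C → . L c], [C → . x c C], [D → . C D c], [D → . L c], [D → .], [L → . D], [L → . c c +], [L → . c] }

Start with: [D → . L c]
  [D → . L c] has the dot before L: add [L → . c c +], [L → . D], [L → . c]
  [L → . D] has the dot before D: add [D → . C D c], [D → .]
  [D → . C D c] has the dot before C: add [C → . L c], [C → . x c C]
No further items can be added.

CLOSURE = { [C → . L c], [C → . x c C], [D → . C D c], [D → . L c], [D → .], [L → . D], [L → . c c +], [L → . c] }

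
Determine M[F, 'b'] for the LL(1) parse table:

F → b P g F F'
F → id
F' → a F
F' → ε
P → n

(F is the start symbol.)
F → b P g F F'

To find M[F, 'b'], we find productions for F where 'b' is in the predict set (PREDICT(N → α) = (FIRST(α) \ {ε}) ∪ (FOLLOW(N) if α ⇒* ε)).

F → b P g F F': PREDICT = { 'b' }
  'b' is in predict set, so this production goes in M[F, 'b']
F → id: PREDICT = { 'id' }

M[F, 'b'] = F → b P g F F'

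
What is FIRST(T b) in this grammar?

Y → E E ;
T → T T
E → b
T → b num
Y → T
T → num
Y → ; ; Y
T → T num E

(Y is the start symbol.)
FIRST sets of the non-terminals involved (from the grammar, by fixed-point iteration):
  FIRST(T) = { 'b', 'num' }

To compute FIRST(T b), process the symbols left to right:
Symbol T is a non-terminal. Add FIRST(T) \ {ε} = { 'b', 'num' }
T is not nullable (ε ∉ FIRST(T)), so stop here.
FIRST(T b) = { 'b', 'num' }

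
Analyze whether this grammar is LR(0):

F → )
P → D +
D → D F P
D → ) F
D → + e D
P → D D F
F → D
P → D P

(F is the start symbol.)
Augment with F' → F and build the canonical LR(0) collection (I0 = CLOSURE({[F' → . F]}), then GOTO on every symbol after a dot until no new states appear). It has 16 states:
  I0: { [D → . ) F], [D → . + e D], [D → . D F P], [F → . )], [F → . D], [F' → . F] }  — shift
  I1: { [D → ) . F], [D → . ) F], [D → . + e D], [D → . D F P], [F → ) .], [F → . )], [F → . D] }  — shift, reduce
  I2: { [D → + . e D] }  — shift
  I3: { [D → . ) F], [D → . + e D], [D → . D F P], [D → D . F P], [F → . )], [F → . D], [F → D .] }  — shift, reduce
  I4: { [F' → F .] }  — accept
  I5: { [D → . ) F], [D → . + e D], [D → . D F P], [D → D F . P], [P → . D +], [P → . D D F], [P → . D P] }  — shift
  I6: { [D → ) . F], [D → . ) F], [D → . + e D], [D → . D F P], [F → . )], [F → . D] }  — shift
  I7: { [D → . ) F], [D → . + e D], [D → . D F P], [D → D . F P], [F → . )], [F → . D], [P → . D +], [P → . D D F], [P → . D P], [P → D . +], [P → D . D F], [P → D . P] }  — shift
  I8: { [D → D F P .] }  — reduce
  I9: { [D → + . e D], [P → D + .] }  — shift, reduce
  I10: { [D → . ) F], [D → . + e D], [D → . D F P], [D → D . F P], [F → . )], [F → . D], [F → D .], [P → . D +], [P → . D D F], [P → . D P], [P → D . +], [P → D . D F], [P → D . P], [P → D D . F] }  — shift, reduce
  I11: { [P → D P .] }  — reduce
  I12: { [D → . ) F], [D → . + e D], [D → . D F P], [D → D F . P], [P → . D +], [P → . D D F], [P → . D P], [P → D D F .] }  — shift, reduce
  I13: { [D → + e . D], [D → . ) F], [D → . + e D], [D → . D F P] }  — shift
  I14: { [D → + e D .], [D → . ) F], [D → . + e D], [D → . D F P], [D → D . F P], [F → . )], [F → . D] }  — shift, reduce
  I15: { [D → ) F .] }  — reduce

Conflict in state I1:
  Shift-reduce conflict between [F → ) .] and [D → . ) F]
So the grammar is NOT LR(0).

Answer: No. Shift-reduce conflict between [F → ) .] and [D → . ) F]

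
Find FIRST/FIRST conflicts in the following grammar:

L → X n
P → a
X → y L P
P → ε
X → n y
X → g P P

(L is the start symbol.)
No FIRST/FIRST conflicts.

A FIRST/FIRST conflict occurs when two productions N → α and N → β for the same non-terminal have FIRST(α) ∩ FIRST(β) ≠ ∅ (with ε ∈ FIRST of a nullable right-hand side, so two nullable alternatives also conflict).

Productions for P:
  P → a: FIRST = { 'a' }
  P → ε: FIRST = { ε }
Productions for X:
  X → y L P: FIRST = { 'y' }
  X → n y: FIRST = { 'n' }
  X → g P P: FIRST = { 'g' }
L has only one production, so no FIRST/FIRST conflict is possible there.

All alternatives of each non-terminal have pairwise disjoint FIRST sets.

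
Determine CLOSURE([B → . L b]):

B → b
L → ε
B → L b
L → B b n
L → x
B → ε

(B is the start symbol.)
Start with: [B → . L b]
  [B → . L b] has the dot before L: add [L → .], [L → . B b n], [L → . x]
  [L → . B b n] has the dot before B: add [B → . b], [B → .]
No further items can be added.

CLOSURE = { [B → . L b], [B → . b], [B → .], [L → . B b n], [L → . x], [L → .] }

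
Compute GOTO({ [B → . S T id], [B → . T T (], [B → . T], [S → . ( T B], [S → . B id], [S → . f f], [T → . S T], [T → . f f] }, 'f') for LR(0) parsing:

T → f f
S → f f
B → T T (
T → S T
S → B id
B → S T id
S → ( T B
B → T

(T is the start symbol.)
{ [S → f . f], [T → f . f] }

GOTO(I, 'f') = CLOSURE({ [A → αX.β] : [A → α.Xβ] ∈ I, X = 'f' })

Items with dot before 'f', with the dot advanced:
  [S → . f f] → [S → f . f]
  [T → . f f] → [T → f . f]
Closure adds nothing (no advanced item has the dot before a non-terminal).

GOTO = { [S → f . f], [T → f . f] }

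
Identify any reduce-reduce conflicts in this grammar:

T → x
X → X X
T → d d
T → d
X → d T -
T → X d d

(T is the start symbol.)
A reduce-reduce conflict occurs when an LR(0) state has two complete items [A → α .] and [B → β .] — both call for a reduction, and with no lookahead the parser cannot choose between them.

Augment with T' → T and build the canonical LR(0) collection (I0 = CLOSURE({[T' → . T]}), then GOTO on every symbol after a dot until no new states appear). It has 12 states:
  I0: { [T → . X d d], [T → . d d], [T → . d], [T → . x], [T' → . T], [X → . X X], [X → . d T -] }  — shift
  I1: { [T' → T .] }  — accept
  I2: { [T → X . d d], [X → . X X], [X → . d T -], [X → X . X] }  — shift
  I3: { [T → . X d d], [T → . d d], [T → . d], [T → . x], [T → d . d], [T → d .], [X → . X X], [X → . d T -], [X → d . T -] }  — shift, reduce
  I4: { [T → x .] }  — reduce
  I5: { [X → d T . -] }  — shift
  I6: { [T → . X d d], [T → . d d], [T → . d], [T → . x], [T → d . d], [T → d .], [T → d d .], [X → . X X], [X → . d T -], [X → d . T -] }  — shift, 2 reduces
  I7: { [X → d T - .] }  — reduce
  I8: { [X → . X X], [X → . d T -], [X → X . X], [X → X X .] }  — shift, reduce
  I9: { [T → . X d d], [T → . d d], [T → . d], [T → . x], [T → X d . d], [X → . X X], [X → . d T -], [X → d . T -] }  — shift
  I10: { [T → . X d d], [T → . d d], [T → . d], [T → . x], [T → X d d .], [T → d . d], [T → d .], [X → . X X], [X → . d T -], [X → d . T -] }  — shift, 2 reduces
  I11: { [T → . X d d], [T → . d d], [T → . d], [T → . x], [X → . X X], [X → . d T -], [X → d . T -] }  — shift

I6 contains complete items [T → d .], [T → d d .] — reduce-reduce conflict.
I10 contains complete items [T → X d d .], [T → d .] — reduce-reduce conflict.

Answer: Yes — I6: [T → d .] vs [T → d d .]; I10: [T → X d d .] vs [T → d .]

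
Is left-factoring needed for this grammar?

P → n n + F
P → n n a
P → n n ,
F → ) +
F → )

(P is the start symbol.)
Left-factoring is needed when two productions for the same non-terminal
share a common prefix on the right-hand side.

Productions for P:
  P → n n + F
  P → n n a
  P → n n ,
Productions for F:
  F → ) +
  F → )

Found common prefix 'n n' in productions for P
Found common prefix ')' in productions for F

Answer: Yes, P has productions with common prefix 'n n'; F has productions with common prefix ')'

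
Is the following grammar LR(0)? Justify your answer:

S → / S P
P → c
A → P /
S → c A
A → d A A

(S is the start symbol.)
A grammar is LR(0) if no state in the canonical LR(0) collection has:
  - both a shift item (dot before a terminal) and a complete item (shift-reduce conflict), or
  - two or more complete items (reduce-reduce conflict; the accept item [S' → S .] counts as a complete item here).

Augment with S' → S and build the canonical LR(0) collection (I0 = CLOSURE({[S' → . S]}), then GOTO on every symbol after a dot until no new states appear). It has 13 states:
  I0: { [S → . / S P], [S → . c A], [S' → . S] }  — shift
  I1: { [S → . / S P], [S → . c A], [S → / . S P] }  — shift
  I2: { [S' → S .] }  — accept
  I3: { [A → . P /], [A → . d A A], [P → . c], [S → c . A] }  — shift
  I4: { [S → c A .] }  — reduce
  I5: { [A → P . /] }  — shift
  I6: { [P → c .] }  — reduce
  I7: { [A → . P /], [A → . d A A], [A → d . A A], [P → . c] }  — shift
  I8: { [A → . P /], [A → . d A A], [A → d A . A], [P → . c] }  — shift
  I9: { [A → d A A .] }  — reduce
  I10: { [A → P / .] }  — reduce
  I11: { [P → . c], [S → / S . P] }  — shift
  I12: { [S → / S P .] }  — reduce

Every state is either a pure shift/goto state or contains exactly one complete item and nothing to shift — no conflicts. The grammar is LR(0).

Answer: Yes, the grammar is LR(0)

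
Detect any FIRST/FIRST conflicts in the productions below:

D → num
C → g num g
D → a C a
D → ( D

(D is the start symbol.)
A FIRST/FIRST conflict occurs when two productions N → α and N → β for the same non-terminal have FIRST(α) ∩ FIRST(β) ≠ ∅ (with ε ∈ FIRST of a nullable right-hand side, so two nullable alternatives also conflict).

Productions for D:
  D → num: FIRST = { 'num' }
  D → a C a: FIRST = { 'a' }
  D → ( D: FIRST = { '(' }
C has only one production, so no FIRST/FIRST conflict is possible there.

All alternatives of each non-terminal have pairwise disjoint FIRST sets.

Answer: No FIRST/FIRST conflicts.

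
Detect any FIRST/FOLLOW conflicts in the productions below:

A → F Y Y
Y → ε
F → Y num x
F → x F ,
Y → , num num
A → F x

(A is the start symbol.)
A FIRST/FOLLOW conflict occurs when a non-terminal N has a nullable alternative N → β (β ⇒* ε) and another alternative N → α with FIRST(α) ∩ FOLLOW(N) ≠ ∅: on such a lookahead the parser cannot decide between expanding α and letting N vanish via β.

Nullable non-terminals: Y.

Y: nullable alternative(s) Y → ε; FOLLOW(Y) = { $, ',', 'num' }
  Y → ε: FIRST \ {ε} = { } — this is the only nullable alternative, skip
  Y → , num num: FIRST \ {ε} = { ',' } — overlaps FOLLOW(Y) on { ',' }: CONFLICT

A, F have no nullable alternative, so no FIRST/FOLLOW check is needed there.

So the grammar has 1 FIRST/FOLLOW conflict (marked CONFLICT above).

Answer: Yes. Y → ',' num num with FOLLOW(Y) on { ',' }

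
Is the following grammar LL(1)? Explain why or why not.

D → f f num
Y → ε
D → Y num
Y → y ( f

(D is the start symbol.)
A grammar is LL(1) if for each non-terminal N with multiple productions, the predict sets of those productions are pairwise disjoint, where PREDICT(N → α) = (FIRST(α) \ {ε}) ∪ (FOLLOW(N) if α ⇒* ε).

Relevant sets:
  FIRST(Y) = { 'y', ε }
  FOLLOW(Y) = { 'num' }

For D:
  PREDICT(D → f f num) = { 'f' }
  PREDICT(D → Y num) = { 'num', 'y' }
For Y:
  PREDICT(Y → ε) = { 'num' }
  PREDICT(Y → y '(' f) = { 'y' }

All predict sets are disjoint. The grammar IS LL(1).

Answer: Yes, the grammar is LL(1).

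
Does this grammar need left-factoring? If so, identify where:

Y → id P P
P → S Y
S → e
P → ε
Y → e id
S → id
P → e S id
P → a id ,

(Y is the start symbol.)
Left-factoring is needed when two productions for the same non-terminal
share a common prefix on the right-hand side.

Productions for Y:
  Y → id P P
  Y → e id
Productions for P:
  P → S Y
  P → ε
  P → e S id
  P → a id ,
Productions for S:
  S → e
  S → id

No common prefixes found.

Answer: No, left-factoring is not needed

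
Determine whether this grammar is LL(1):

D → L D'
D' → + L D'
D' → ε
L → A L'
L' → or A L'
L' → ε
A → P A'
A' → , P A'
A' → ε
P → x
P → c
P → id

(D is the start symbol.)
Relevant sets:
  FOLLOW(D') = { $ }
  FOLLOW(L') = { $, '+' }
  FOLLOW(A') = { $, '+', 'or' }

For D':
  PREDICT(D' → '+' L D') = { '+' }
  PREDICT(D' → ε) = { $ }
For L':
  PREDICT(L' → or A L') = { 'or' }
  PREDICT(L' → ε) = { $, '+' }
For A':
  PREDICT(A' → ',' P A') = { ',' }
  PREDICT(A' → ε) = { $, '+', 'or' }
For P:
  PREDICT(P → x) = { 'x' }
  PREDICT(P → c) = { 'c' }
  PREDICT(P → id) = { 'id' }
D, L, A have a single production, so nothing to check there.

All predict sets are disjoint. The grammar IS LL(1).

Answer: Yes, the grammar is LL(1).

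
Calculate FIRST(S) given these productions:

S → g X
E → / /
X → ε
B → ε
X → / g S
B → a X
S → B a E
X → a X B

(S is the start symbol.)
To compute FIRST(S), examine every production with S on the left-hand side, reading each right-hand side left to right until a non-nullable symbol is reached.

FIRST sets of the other non-terminals involved (by the same procedure, iterated to a fixed point):
  FIRST(B) = { 'a', ε }

From S → g X:
  - g is a terminal: add 'g' and stop
From S → B a E:
  - B is a non-terminal: add FIRST(B) \ {ε} = { 'a' }
    B is nullable, so continue to the next symbol
  - a is a terminal: add 'a' and stop

Collecting: FIRST(S) = { 'a', 'g' }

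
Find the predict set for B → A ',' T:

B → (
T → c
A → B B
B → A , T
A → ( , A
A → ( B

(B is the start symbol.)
PREDICT(B → A ',' T) = (FIRST(RHS) \ {ε}) ∪ (FOLLOW(B) if ε ∈ FIRST(RHS), i.e. RHS ⇒* ε)
FIRST(A) = { '(' }
FIRST(A ',' T) = { '(' }
ε ∉ FIRST(A ',' T), so FOLLOW(B) is not added.
PREDICT(B → A ',' T) = { '(' }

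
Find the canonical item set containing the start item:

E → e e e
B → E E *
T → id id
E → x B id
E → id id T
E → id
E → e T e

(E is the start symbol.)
First, augment the grammar with E' → E
I₀ = CLOSURE({ [E' → . E] }):
  [E' → . E] has the dot before E: add [E → . e e e], [E → . x B id], [E → . id id T], [E → . id], [E → . e T e]
No further items can be added.

I₀ = { [E → . e T e], [E → . e e e], [E → . id id T], [E → . id], [E → . x B id], [E' → . E] }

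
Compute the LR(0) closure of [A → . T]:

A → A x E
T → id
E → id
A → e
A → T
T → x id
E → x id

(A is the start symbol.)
{ [A → . T], [T → . id], [T → . x id] }

To compute CLOSURE, for each item [A → α.Bβ] where B is a non-terminal, add [B → .γ] for all productions B → γ; repeat for the newly added items until nothing changes.

Start with: [A → . T]
  [A → . T] has the dot before T: add [T → . id], [T → . x id]
No further items can be added.

CLOSURE = { [A → . T], [T → . id], [T → . x id] }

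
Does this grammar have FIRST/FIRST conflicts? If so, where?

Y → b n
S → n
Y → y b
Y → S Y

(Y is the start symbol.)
FIRST sets of the non-terminals at (or reachable through a nullable prefix from) the front of some alternative:
  FIRST(S) = { 'n' }

Productions for Y:
  Y → b n: FIRST = { 'b' }
  Y → y b: FIRST = { 'y' }
  Y → S Y: FIRST = { 'n' }
S has only one production, so no FIRST/FIRST conflict is possible there.

All alternatives of each non-terminal have pairwise disjoint FIRST sets.

Answer: No FIRST/FIRST conflicts.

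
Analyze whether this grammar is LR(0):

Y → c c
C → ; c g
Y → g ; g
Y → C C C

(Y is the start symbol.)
Yes, the grammar is LR(0)

A grammar is LR(0) if no state in the canonical LR(0) collection has:
  - both a shift item (dot before a terminal) and a complete item (shift-reduce conflict), or
  - two or more complete items (reduce-reduce conflict; the accept item [Y' → Y .] counts as a complete item here).

Augment with Y' → Y and build the canonical LR(0) collection (I0 = CLOSURE({[Y' → . Y]}), then GOTO on every symbol after a dot until no new states appear). It has 13 states:
  I0: { [C → . ; c g], [Y → . C C C], [Y → . c c], [Y → . g ; g], [Y' → . Y] }  — shift
  I1: { [C → ; . c g] }  — shift
  I2: { [C → . ; c g], [Y → C . C C] }  — shift
  I3: { [Y' → Y .] }  — accept
  I4: { [Y → c . c] }  — shift
  I5: { [Y → g . ; g] }  — shift
  I6: { [Y → g ; . g] }  — shift
  I7: { [Y → g ; g .] }  — reduce
  I8: { [Y → c c .] }  — reduce
  I9: { [C → . ; c g], [Y → C C . C] }  — shift
  I10: { [Y → C C C .] }  — reduce
  I11: { [C → ; c . g] }  — shift
  I12: { [C → ; c g .] }  — reduce

Every state is either a pure shift/goto state or contains exactly one complete item and nothing to shift — no conflicts. The grammar is LR(0).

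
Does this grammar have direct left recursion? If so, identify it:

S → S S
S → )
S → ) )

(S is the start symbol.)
Yes, S is left-recursive

Direct left recursion occurs when N → N α for some non-terminal N (the right-hand side begins with the left-hand side itself).

S → S S: LEFT RECURSIVE (starts with S)
S → ): starts with ')'
S → ) ): starts with ')'

The grammar has direct left recursion on: S.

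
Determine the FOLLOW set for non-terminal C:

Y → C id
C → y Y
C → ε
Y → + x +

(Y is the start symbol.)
{ 'id' }

To compute FOLLOW(C), find every occurrence of C on a right-hand side N → α C β: add FIRST(β) \ {ε}, and if β is empty or nullable also add FOLLOW(N). Iterate to a fixed point.

In Y → C id: C is followed by id, add FIRST(id) \ {ε} = { 'id' }

Taking the union: FOLLOW(C) = { 'id' }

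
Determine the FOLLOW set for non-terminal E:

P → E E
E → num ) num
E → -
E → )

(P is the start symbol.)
To compute FOLLOW(E), find every occurrence of E on a right-hand side N → α E β: add FIRST(β) \ {ε}, and if β is empty or nullable also add FOLLOW(N). Iterate to a fixed point.

In P → E E: E is followed by E, add FIRST(E) \ {ε} = { ')', '-', 'num' }
In P → E E: E is at the end, add FOLLOW(P)

The FOLLOW sets referred to above (computed the same way, to a fixed point):
  FOLLOW(P) = { $ }

Taking the union: FOLLOW(E) = { $, ')', '-', 'num' }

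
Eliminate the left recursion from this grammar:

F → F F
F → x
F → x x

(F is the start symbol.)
F is directly left-recursive. The standard transformation for
  A → A α₁ | ... | A α_m | β₁ | ... | β_n
is
  A  → β₁ A' | ... | β_n A'
  A' → α₁ A' | ... | α_m A' | ε

F → x becomes F → x F'
F → x x becomes F → x x F'
F → F F becomes F' → F F'
Add F' → ε

Resulting grammar:
F → x F'
F → x x F'
F' → F F'
F' → ε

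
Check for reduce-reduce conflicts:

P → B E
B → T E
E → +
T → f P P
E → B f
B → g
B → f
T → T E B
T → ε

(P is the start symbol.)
Yes — I4: [B → f .] vs [T → .]; I10: [B → T E .] vs [T → .]

Augment with P' → P and build the canonical LR(0) collection (I0 = CLOSURE({[P' → . P]}), then GOTO on every symbol after a dot until no new states appear). It has 14 states:
  I0: { [B → . T E], [B → . f], [B → . g], [P → . B E], [P' → . P], [T → . T E B], [T → . f P P], [T → .] }  — shift, reduce
  I1: { [B → . T E], [B → . f], [B → . g], [E → . +], [E → . B f], [P → B . E], [T → . T E B], [T → . f P P], [T → .] }  — shift, reduce
  I2: { [P' → P .] }  — accept
  I3: { [B → . T E], [B → . f], [B → . g], [B → T . E], [E → . +], [E → . B f], [T → . T E B], [T → . f P P], [T → .], [T → T . E B] }  — shift, reduce
  I4: { [B → . T E], [B → . f], [B → . g], [B → f .], [P → . B E], [T → . T E B], [T → . f P P], [T → .], [T → f . P P] }  — shift, 2 reduces
  I5: { [B → g .] }  — reduce
  I6: { [B → . T E], [B → . f], [B → . g], [P → . B E], [T → . T E B], [T → . f P P], [T → .], [T → f P . P] }  — shift, reduce
  I7: { [T → f P P .] }  — reduce
  I8: { [E → + .] }  — reduce
  I9: { [E → B . f] }  — shift
  I10: { [B → . T E], [B → . f], [B → . g], [B → T E .], [T → . T E B], [T → . f P P], [T → .], [T → T E . B] }  — shift, 2 reduces
  I11: { [T → T E B .] }  — reduce
  I12: { [E → B f .] }  — reduce
  I13: { [P → B E .] }  — reduce

I4 contains complete items [B → f .], [T → .] — reduce-reduce conflict.
I10 contains complete items [B → T E .], [T → .] — reduce-reduce conflict.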